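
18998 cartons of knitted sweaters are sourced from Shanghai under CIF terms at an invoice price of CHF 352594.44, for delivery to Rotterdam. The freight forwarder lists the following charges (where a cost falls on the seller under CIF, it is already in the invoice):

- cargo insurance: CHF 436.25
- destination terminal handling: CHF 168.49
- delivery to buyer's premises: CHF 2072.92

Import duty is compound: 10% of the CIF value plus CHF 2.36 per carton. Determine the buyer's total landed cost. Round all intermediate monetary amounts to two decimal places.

CIF: the seller pays costs through ocean freight and marine insurance to the destination port.
Already in the invoice (seller's account under CIF): insurance — exclude.
The CIF price already equals the CIF value: 352594.44
Ad valorem component: 352594.44 × 10% = 35259.44
Specific component: 18998 × 2.36 = 44835.28
Import duty = 35259.44 + 44835.28 = 80094.72
Buyer bears: destination terminal 168.49 + delivery 2072.92 + duty 80094.72 = 82336.13
Landed cost = invoice 352594.44 + 82336.13 = 434930.57

Total landed cost: CHF 434930.57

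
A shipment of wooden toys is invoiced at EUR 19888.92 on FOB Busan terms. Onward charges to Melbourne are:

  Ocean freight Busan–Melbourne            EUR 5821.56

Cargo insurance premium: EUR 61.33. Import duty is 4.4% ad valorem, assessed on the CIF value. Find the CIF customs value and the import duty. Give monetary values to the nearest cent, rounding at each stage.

CIF value: EUR 25771.81; import duty: EUR 1133.96

CIF = FOB price + freight + insurance
CIF = 19888.92 + 5821.56 + 61.33 = 25771.81
Import duty = 25771.81 × 4.4% = 1133.96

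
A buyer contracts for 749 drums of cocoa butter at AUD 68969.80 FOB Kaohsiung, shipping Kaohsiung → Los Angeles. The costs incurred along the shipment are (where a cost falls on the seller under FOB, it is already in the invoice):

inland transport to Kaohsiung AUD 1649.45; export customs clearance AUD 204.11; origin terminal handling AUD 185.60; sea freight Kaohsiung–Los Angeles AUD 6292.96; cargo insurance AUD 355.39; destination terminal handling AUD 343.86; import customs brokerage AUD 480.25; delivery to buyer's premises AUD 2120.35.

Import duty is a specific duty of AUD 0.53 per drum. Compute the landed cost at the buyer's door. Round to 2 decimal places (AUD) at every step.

Total landed cost: AUD 78959.58

FOB: the seller bears costs until goods are on board at the origin port; the buyer bears freight, insurance and all costs thereafter.
Already in the invoice (seller's account under FOB): inland to port, export clearance, origin terminal — exclude.
CIF value = FOB price + freight + insurance = 68969.80 + 6292.96 + 355.39 = 75618.15
Import duty = 749 × 0.53 = 396.97
Buyer bears: freight 6292.96 + insurance 355.39 + destination terminal 343.86 + brokerage 480.25 + delivery 2120.35 + duty 396.97 = 9989.78
Landed cost = invoice 68969.80 + 9989.78 = 78959.58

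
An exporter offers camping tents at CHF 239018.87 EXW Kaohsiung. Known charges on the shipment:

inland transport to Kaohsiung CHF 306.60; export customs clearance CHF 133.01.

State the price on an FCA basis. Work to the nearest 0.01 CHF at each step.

FCA price: CHF 239458.48

From EXW to FCA, the seller additionally bears: inland to port, export clearance.
FCA price = 239018.87 + 306.60 + 133.01 = 239458.48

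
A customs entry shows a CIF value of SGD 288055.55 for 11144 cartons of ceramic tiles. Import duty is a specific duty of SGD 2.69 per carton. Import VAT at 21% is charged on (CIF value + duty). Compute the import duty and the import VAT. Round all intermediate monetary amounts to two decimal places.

Import duty: SGD 29977.36; import VAT: SGD 66786.91

Import duty = 11144 × 2.69 = 29977.36
VAT base = CIF + duty = 288055.55 + 29977.36 = 318032.91
Import VAT = 318032.91 × 21% = 66786.91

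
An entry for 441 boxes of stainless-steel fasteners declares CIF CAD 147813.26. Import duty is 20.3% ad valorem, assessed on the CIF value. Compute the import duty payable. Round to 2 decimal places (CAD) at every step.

Import duty: CAD 30006.09

Import duty = 147813.26 × 20.3% = 30006.09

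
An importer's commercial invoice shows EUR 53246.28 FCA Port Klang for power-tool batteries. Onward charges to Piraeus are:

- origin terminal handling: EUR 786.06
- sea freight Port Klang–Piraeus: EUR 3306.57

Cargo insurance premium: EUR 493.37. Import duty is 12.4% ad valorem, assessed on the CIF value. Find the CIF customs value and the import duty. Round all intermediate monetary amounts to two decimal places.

CIF value: EUR 57832.28; import duty: EUR 7171.20

CIF = FCA price + pre-shipment costs + freight + insurance
CIF = 53246.28 + 786.06 + 3306.57 + 493.37 = 57832.28
Import duty = 57832.28 × 12.4% = 7171.20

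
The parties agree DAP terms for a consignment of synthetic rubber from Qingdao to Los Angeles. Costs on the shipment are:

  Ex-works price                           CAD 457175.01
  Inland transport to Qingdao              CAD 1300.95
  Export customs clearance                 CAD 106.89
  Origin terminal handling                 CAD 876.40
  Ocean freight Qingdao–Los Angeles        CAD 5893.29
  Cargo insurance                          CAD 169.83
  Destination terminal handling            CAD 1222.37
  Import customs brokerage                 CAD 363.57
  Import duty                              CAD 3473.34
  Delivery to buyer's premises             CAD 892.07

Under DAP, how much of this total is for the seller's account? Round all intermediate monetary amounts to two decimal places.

Seller's account: CAD 467636.81

DAP: the seller bears all costs to the named destination except import duty and clearance.
Seller's account: goods 457175.01 + inland to port 1300.95 + export clearance 106.89 + origin terminal 876.40 + freight 5893.29 + insurance 169.83 + destination terminal 1222.37 + delivery 892.07 = 467636.81
Buyer's account: brokerage 363.57 + duty 3473.34 = 3836.91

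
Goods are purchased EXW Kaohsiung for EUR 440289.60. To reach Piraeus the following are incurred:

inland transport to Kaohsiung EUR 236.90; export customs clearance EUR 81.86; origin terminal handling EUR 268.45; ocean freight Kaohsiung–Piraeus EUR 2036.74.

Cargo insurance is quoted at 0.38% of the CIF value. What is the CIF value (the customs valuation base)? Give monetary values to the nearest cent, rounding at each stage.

Let C be the CIF value. C = EXW price + pre-shipment costs + freight + 0.38% × C
C − 0.38% × C = 440289.60 + 236.90 + 81.86 + 268.45 + 2036.74
0.9962 × C = 442913.55
C = 442913.55 / 0.9962 = 444603.04
Insurance premium = 0.38% × 444603.04 = 1689.49

CIF value: EUR 444603.04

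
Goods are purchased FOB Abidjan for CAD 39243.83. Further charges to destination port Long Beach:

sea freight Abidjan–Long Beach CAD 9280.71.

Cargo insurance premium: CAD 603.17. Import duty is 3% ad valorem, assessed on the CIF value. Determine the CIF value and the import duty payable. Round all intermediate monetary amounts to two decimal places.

CIF = FOB price + freight + insurance
CIF = 39243.83 + 9280.71 + 603.17 = 49127.71
Import duty = 49127.71 × 3% = 1473.83

CIF value: CAD 49127.71; import duty: CAD 1473.83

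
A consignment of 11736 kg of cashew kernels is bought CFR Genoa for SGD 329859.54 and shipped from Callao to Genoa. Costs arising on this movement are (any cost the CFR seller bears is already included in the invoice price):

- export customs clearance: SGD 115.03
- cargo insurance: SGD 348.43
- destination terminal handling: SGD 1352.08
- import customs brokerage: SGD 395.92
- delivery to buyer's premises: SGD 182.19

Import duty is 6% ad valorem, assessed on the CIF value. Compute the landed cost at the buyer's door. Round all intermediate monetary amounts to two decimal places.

CFR: the seller pays costs through ocean freight to the destination port, but not insurance.
Already in the invoice (seller's account under CFR): export clearance — exclude.
CIF value = CFR price + insurance = 329859.54 + 348.43 = 330207.97
Import duty = 330207.97 × 6% = 19812.48
Buyer bears: insurance 348.43 + destination terminal 1352.08 + brokerage 395.92 + delivery 182.19 + duty 19812.48 = 22091.10
Landed cost = invoice 329859.54 + 22091.10 = 351950.64

Total landed cost: SGD 351950.64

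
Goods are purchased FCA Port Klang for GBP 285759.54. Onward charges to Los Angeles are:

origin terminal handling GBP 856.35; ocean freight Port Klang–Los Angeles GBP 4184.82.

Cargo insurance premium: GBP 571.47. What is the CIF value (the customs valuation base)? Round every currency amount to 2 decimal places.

CIF value: GBP 291372.18

CIF = FCA price + pre-shipment costs + freight + insurance
CIF = 285759.54 + 856.35 + 4184.82 + 571.47 = 291372.18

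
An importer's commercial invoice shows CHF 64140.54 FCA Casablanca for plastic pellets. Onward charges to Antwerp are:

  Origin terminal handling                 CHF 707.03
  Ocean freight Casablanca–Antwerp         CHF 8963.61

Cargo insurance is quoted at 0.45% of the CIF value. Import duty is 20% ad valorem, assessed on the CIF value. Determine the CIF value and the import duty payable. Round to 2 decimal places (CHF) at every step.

Let C be the CIF value. C = FCA price + pre-shipment costs + freight + 0.45% × C
C − 0.45% × C = 64140.54 + 707.03 + 8963.61
0.9955 × C = 73811.18
C = 73811.18 / 0.9955 = 74144.83
Insurance premium = 0.45% × 74144.83 = 333.65
Import duty = 74144.83 × 20% = 14828.97

CIF value: CHF 74144.83; import duty: CHF 14828.97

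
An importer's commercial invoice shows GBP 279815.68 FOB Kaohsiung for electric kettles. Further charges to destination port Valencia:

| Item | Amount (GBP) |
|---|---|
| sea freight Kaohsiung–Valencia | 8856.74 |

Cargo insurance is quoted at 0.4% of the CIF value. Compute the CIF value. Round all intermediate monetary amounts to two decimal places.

Let C be the CIF value. C = FOB price + freight + 0.4% × C
C − 0.4% × C = 279815.68 + 8856.74
0.996 × C = 288672.42
C = 288672.42 / 0.996 = 289831.75
Insurance premium = 0.4% × 289831.75 = 1159.33

CIF value: GBP 289831.75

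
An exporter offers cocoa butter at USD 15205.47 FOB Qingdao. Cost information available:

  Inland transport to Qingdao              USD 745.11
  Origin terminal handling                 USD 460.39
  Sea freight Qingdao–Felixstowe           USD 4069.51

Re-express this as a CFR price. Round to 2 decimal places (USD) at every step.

CFR price: USD 19274.98

Not relevant to the conversion: inland to port, origin terminal — on the seller under both FOB and CFR; already in the FOB price and stays in the CFR price.
From FOB to CFR, the seller additionally bears: freight.
CFR price = 15205.47 + 4069.51 = 19274.98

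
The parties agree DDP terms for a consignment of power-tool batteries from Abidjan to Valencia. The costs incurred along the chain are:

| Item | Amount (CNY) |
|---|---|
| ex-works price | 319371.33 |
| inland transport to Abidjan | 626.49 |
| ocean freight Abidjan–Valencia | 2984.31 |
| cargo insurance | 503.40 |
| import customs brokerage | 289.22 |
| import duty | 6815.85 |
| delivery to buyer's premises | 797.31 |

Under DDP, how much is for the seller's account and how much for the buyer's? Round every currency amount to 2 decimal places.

Seller: CNY 331387.91; buyer: CNY 0.00

DDP: the seller bears all costs including import duty.
Seller's account: goods 319371.33 + inland to port 626.49 + freight 2984.31 + insurance 503.40 + brokerage 289.22 + duty 6815.85 + delivery 797.31 = 331387.91
Buyer's account: 0.00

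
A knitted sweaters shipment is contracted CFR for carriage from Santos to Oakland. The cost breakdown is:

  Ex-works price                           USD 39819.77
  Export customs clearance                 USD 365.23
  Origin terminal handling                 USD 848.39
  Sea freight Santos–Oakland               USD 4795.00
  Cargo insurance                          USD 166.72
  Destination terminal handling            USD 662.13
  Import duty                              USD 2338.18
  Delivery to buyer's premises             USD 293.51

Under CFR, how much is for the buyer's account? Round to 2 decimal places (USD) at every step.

CFR: the seller pays costs through ocean freight to the destination port, but not insurance.
Seller's account: goods 39819.77 + export clearance 365.23 + origin terminal 848.39 + freight 4795.00 = 45828.39
Buyer's account: insurance 166.72 + destination terminal 662.13 + duty 2338.18 + delivery 293.51 = 3460.54

Buyer's account: USD 3460.54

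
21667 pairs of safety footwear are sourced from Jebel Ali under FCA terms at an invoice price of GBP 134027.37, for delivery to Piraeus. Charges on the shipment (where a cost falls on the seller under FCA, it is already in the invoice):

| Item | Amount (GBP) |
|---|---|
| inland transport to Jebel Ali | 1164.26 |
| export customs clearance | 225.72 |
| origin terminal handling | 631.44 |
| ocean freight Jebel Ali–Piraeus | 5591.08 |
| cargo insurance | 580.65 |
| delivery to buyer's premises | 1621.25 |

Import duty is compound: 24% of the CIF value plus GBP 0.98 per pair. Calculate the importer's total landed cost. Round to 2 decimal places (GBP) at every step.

Total landed cost: GBP 197484.78

FCA: the seller delivers export-cleared goods to the carrier; the buyer bears costs from that point.
Already in the invoice (seller's account under FCA): inland to port, export clearance — exclude.
CIF value = FCA price + origin terminal + freight + insurance = 134027.37 + 631.44 + 5591.08 + 580.65 = 140830.54
Ad valorem component: 140830.54 × 24% = 33799.33
Specific component: 21667 × 0.98 = 21233.66
Import duty = 33799.33 + 21233.66 = 55032.99
Buyer bears: origin terminal 631.44 + freight 5591.08 + insurance 580.65 + delivery 1621.25 + duty 55032.99 = 63457.41
Landed cost = invoice 134027.37 + 63457.41 = 197484.78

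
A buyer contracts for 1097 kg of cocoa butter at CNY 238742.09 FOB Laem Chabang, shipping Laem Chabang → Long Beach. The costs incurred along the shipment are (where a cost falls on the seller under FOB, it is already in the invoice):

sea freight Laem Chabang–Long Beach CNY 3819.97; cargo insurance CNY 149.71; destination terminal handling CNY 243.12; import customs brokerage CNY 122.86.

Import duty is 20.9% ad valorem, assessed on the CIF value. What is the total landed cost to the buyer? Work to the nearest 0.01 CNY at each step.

Total landed cost: CNY 293804.51

FOB: the seller bears costs until goods are on board at the origin port; the buyer bears freight, insurance and all costs thereafter.
CIF value = FOB price + freight + insurance = 238742.09 + 3819.97 + 149.71 = 242711.77
Import duty = 242711.77 × 20.9% = 50726.76
Buyer bears: freight 3819.97 + insurance 149.71 + destination terminal 243.12 + brokerage 122.86 + duty 50726.76 = 55062.42
Landed cost = invoice 238742.09 + 55062.42 = 293804.51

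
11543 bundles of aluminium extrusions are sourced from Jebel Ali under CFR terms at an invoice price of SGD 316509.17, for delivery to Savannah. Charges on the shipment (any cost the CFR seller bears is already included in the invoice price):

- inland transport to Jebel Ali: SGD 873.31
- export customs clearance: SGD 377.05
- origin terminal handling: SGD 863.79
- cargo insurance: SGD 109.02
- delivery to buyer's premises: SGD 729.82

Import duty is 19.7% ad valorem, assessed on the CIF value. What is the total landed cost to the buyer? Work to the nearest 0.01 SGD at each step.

CFR: the seller pays costs through ocean freight to the destination port, but not insurance.
Already in the invoice (seller's account under CFR): inland to port, export clearance, origin terminal — exclude.
CIF value = CFR price + insurance = 316509.17 + 109.02 = 316618.19
Import duty = 316618.19 × 19.7% = 62373.78
Buyer bears: insurance 109.02 + delivery 729.82 + duty 62373.78 = 63212.62
Landed cost = invoice 316509.17 + 63212.62 = 379721.79

Total landed cost: SGD 379721.79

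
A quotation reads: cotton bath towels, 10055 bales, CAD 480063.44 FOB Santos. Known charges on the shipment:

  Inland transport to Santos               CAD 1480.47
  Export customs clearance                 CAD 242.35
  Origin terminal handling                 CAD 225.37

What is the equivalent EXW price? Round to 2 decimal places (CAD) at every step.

From FOB to EXW, the seller no longer bears: inland to port, export clearance, origin terminal.
EXW price = 480063.44 − 1480.47 − 242.35 − 225.37 = 478115.25

EXW price: CAD 478115.25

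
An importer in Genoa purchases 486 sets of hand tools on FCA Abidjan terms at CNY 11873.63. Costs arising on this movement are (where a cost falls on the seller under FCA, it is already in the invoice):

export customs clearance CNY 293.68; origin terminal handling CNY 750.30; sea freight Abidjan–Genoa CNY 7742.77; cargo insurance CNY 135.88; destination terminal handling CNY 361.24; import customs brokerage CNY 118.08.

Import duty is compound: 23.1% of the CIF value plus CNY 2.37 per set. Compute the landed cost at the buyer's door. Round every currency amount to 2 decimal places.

Total landed cost: CNY 26869.82

FCA: the seller delivers export-cleared goods to the carrier; the buyer bears costs from that point.
Already in the invoice (seller's account under FCA): export clearance — exclude.
CIF value = FCA price + origin terminal + freight + insurance = 11873.63 + 750.30 + 7742.77 + 135.88 = 20502.58
Ad valorem component: 20502.58 × 23.1% = 4736.10
Specific component: 486 × 2.37 = 1151.82
Import duty = 4736.10 + 1151.82 = 5887.92
Buyer bears: origin terminal 750.30 + freight 7742.77 + insurance 135.88 + destination terminal 361.24 + brokerage 118.08 + duty 5887.92 = 14996.19
Landed cost = invoice 11873.63 + 14996.19 = 26869.82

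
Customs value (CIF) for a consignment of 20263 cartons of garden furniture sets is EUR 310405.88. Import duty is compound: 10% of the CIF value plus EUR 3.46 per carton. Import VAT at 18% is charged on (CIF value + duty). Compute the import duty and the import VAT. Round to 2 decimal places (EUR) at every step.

Ad valorem component: 310405.88 × 10% = 31040.59
Specific component: 20263 × 3.46 = 70109.98
Import duty = 31040.59 + 70109.98 = 101150.57
VAT base = CIF + duty = 310405.88 + 101150.57 = 411556.45
Import VAT = 411556.45 × 18% = 74080.16

Import duty: EUR 101150.57; import VAT: EUR 74080.16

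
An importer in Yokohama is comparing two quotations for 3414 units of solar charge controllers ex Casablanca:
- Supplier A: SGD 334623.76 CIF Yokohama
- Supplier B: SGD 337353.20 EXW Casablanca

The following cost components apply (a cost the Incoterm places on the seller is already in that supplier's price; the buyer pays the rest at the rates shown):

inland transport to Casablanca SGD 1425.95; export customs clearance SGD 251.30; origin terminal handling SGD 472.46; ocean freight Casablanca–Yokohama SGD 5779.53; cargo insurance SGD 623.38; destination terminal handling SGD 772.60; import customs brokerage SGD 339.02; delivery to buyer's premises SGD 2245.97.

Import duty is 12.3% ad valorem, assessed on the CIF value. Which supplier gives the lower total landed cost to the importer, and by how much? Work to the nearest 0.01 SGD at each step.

Supplier A is cheaper by SGD 12669.76

Supplier A (CIF):
The CIF price already equals the CIF value: 334623.76
Import duty = 334623.76 × 12.3% = 41158.72
Buyer bears (A): 772.60 + 339.02 + 2245.97 = 3357.59
Landed cost (A) = invoice 334623.76 + 3357.59 + duty 41158.72 = 379140.07
Supplier B (EXW):
CIF value = EXW price + inland to port + export clearance + origin terminal + freight + insurance = 337353.20 + 1425.95 + 251.30 + 472.46 + 5779.53 + 623.38 = 345905.82
Import duty = 345905.82 × 12.3% = 42546.42
Buyer bears (B): 1425.95 + 251.30 + 472.46 + 5779.53 + 623.38 + 772.60 + 339.02 + 2245.97 = 11910.21
Landed cost (B) = invoice 337353.20 + 11910.21 + duty 42546.42 = 391809.83
Difference = |379140.07 − 391809.83| = 12669.76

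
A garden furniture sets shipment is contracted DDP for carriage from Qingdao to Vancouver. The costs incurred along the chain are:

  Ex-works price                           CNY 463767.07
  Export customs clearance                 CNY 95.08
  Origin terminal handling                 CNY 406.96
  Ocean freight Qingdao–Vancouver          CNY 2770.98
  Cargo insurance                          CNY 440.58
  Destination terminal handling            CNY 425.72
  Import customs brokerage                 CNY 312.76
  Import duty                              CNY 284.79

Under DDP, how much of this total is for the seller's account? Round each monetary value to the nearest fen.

Seller's account: CNY 468503.94

DDP: the seller bears all costs including import duty.
Seller's account: goods 463767.07 + export clearance 95.08 + origin terminal 406.96 + freight 2770.98 + insurance 440.58 + destination terminal 425.72 + brokerage 312.76 + duty 284.79 = 468503.94
Buyer's account: 0.00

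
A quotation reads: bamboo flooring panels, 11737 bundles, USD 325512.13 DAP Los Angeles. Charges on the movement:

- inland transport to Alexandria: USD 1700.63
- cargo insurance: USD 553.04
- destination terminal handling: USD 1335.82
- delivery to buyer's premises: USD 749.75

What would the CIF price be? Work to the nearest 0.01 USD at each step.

CIF price: USD 323426.56

Not relevant to the conversion: inland to port, insurance — on the seller under both DAP and CIF; already in the DAP price and stays in the CIF price.
From DAP to CIF, the seller no longer bears: destination terminal, delivery.
CIF price = 325512.13 − 1335.82 − 749.75 = 323426.56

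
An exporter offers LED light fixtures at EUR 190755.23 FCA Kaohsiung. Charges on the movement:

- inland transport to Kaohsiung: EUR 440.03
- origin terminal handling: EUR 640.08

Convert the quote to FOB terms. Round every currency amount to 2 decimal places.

Not relevant to the conversion: inland to port — on the seller under both FCA and FOB; already in the FCA price and stays in the FOB price.
From FCA to FOB, the seller additionally bears: origin terminal.
FOB price = 190755.23 + 640.08 = 191395.31

FOB price: EUR 191395.31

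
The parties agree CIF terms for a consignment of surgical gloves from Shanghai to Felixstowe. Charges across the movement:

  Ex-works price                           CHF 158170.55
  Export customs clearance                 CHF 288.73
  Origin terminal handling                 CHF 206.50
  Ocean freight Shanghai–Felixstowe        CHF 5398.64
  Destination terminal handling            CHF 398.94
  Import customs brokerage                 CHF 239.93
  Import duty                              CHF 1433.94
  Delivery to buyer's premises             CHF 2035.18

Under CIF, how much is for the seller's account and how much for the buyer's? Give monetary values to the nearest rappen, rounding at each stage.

Seller: CHF 164064.42; buyer: CHF 4107.99

CIF: the seller pays costs through ocean freight and marine insurance to the destination port.
Seller's account: goods 158170.55 + export clearance 288.73 + origin terminal 206.50 + freight 5398.64 = 164064.42
Buyer's account: destination terminal 398.94 + brokerage 239.93 + duty 1433.94 + delivery 2035.18 = 4107.99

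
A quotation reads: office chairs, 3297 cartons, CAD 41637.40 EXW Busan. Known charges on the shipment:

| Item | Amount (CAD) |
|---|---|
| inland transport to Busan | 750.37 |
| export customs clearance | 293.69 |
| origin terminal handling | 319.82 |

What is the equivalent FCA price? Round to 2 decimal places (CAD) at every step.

Not relevant to the conversion: origin terminal — on the buyer under both terms; not part of either seller's price.
From EXW to FCA, the seller additionally bears: inland to port, export clearance.
FCA price = 41637.40 + 750.37 + 293.69 = 42681.46

FCA price: CAD 42681.46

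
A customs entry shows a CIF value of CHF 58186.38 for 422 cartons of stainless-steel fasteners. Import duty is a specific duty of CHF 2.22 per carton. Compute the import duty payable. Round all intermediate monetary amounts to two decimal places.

Import duty = 422 × 2.22 = 936.84

Import duty: CHF 936.84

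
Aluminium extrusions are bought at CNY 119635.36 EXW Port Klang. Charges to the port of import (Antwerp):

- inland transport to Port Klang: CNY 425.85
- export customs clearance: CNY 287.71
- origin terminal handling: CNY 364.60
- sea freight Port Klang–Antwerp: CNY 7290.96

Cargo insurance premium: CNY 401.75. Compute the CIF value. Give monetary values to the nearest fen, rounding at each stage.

CIF = EXW price + pre-shipment costs + freight + insurance
CIF = 119635.36 + 425.85 + 287.71 + 364.60 + 7290.96 + 401.75 = 128406.23

CIF value: CNY 128406.23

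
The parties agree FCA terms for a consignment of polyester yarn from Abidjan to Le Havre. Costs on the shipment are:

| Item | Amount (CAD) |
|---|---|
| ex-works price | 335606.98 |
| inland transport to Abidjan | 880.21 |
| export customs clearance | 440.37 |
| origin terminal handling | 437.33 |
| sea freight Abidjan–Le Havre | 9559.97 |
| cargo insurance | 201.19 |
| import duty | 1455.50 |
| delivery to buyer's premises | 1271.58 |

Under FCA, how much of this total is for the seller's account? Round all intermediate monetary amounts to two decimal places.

Seller's account: CAD 336927.56

FCA: the seller delivers export-cleared goods to the carrier; the buyer bears costs from that point.
Seller's account: goods 335606.98 + inland to port 880.21 + export clearance 440.37 = 336927.56
Buyer's account: origin terminal 437.33 + freight 9559.97 + insurance 201.19 + duty 1455.50 + delivery 1271.58 = 12925.57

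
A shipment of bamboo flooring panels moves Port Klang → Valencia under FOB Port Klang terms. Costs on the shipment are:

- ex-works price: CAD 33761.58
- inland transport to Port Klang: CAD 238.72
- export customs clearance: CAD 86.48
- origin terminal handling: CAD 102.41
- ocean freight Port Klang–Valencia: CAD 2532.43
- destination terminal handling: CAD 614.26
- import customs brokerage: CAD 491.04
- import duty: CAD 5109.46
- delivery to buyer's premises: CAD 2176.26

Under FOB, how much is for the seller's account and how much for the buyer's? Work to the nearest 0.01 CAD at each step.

FOB: the seller bears costs until goods are on board at the origin port; the buyer bears freight, insurance and all costs thereafter.
Seller's account: goods 33761.58 + inland to port 238.72 + export clearance 86.48 + origin terminal 102.41 = 34189.19
Buyer's account: freight 2532.43 + destination terminal 614.26 + brokerage 491.04 + duty 5109.46 + delivery 2176.26 = 10923.45

Seller: CAD 34189.19; buyer: CAD 10923.45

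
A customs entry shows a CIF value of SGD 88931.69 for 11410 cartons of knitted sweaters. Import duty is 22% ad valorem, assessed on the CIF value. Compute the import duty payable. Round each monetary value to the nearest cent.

Import duty: SGD 19564.97

Import duty = 88931.69 × 22% = 19564.97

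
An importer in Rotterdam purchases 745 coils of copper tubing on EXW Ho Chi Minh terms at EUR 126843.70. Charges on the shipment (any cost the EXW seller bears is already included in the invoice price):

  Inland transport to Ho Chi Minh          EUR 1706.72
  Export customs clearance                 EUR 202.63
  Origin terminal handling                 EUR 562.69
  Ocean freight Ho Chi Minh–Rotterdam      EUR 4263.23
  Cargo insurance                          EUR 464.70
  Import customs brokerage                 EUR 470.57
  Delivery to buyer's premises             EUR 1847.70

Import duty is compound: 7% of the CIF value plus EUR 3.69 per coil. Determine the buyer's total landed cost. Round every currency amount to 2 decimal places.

Total landed cost: EUR 148494.05

EXW: the seller makes goods available at their premises; the buyer bears all onward costs.
CIF value = EXW price + inland to port + export clearance + origin terminal + freight + insurance = 126843.70 + 1706.72 + 202.63 + 562.69 + 4263.23 + 464.70 = 134043.67
Ad valorem component: 134043.67 × 7% = 9383.06
Specific component: 745 × 3.69 = 2749.05
Import duty = 9383.06 + 2749.05 = 12132.11
Buyer bears: inland to port 1706.72 + export clearance 202.63 + origin terminal 562.69 + freight 4263.23 + insurance 464.70 + brokerage 470.57 + delivery 1847.70 + duty 12132.11 = 21650.35
Landed cost = invoice 126843.70 + 21650.35 = 148494.05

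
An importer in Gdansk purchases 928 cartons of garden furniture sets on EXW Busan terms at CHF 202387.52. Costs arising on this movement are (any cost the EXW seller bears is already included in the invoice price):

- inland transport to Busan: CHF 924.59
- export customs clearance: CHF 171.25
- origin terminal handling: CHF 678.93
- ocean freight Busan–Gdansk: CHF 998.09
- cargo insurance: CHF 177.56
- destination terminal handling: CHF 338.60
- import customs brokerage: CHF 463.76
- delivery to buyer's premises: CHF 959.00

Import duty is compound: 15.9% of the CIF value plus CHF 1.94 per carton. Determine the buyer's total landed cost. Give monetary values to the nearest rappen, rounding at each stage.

Total landed cost: CHF 241548.35

EXW: the seller makes goods available at their premises; the buyer bears all onward costs.
CIF value = EXW price + inland to port + export clearance + origin terminal + freight + insurance = 202387.52 + 924.59 + 171.25 + 678.93 + 998.09 + 177.56 = 205337.94
Ad valorem component: 205337.94 × 15.9% = 32648.73
Specific component: 928 × 1.94 = 1800.32
Import duty = 32648.73 + 1800.32 = 34449.05
Buyer bears: inland to port 924.59 + export clearance 171.25 + origin terminal 678.93 + freight 998.09 + insurance 177.56 + destination terminal 338.60 + brokerage 463.76 + delivery 959.00 + duty 34449.05 = 39160.83
Landed cost = invoice 202387.52 + 39160.83 = 241548.35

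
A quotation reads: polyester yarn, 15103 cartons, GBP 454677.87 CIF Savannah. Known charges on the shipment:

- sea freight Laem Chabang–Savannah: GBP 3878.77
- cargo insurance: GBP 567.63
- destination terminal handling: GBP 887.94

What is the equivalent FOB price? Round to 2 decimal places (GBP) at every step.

FOB price: GBP 450231.47

Not relevant to the conversion: destination terminal — on the buyer under both terms; not part of either seller's price.
From CIF to FOB, the seller no longer bears: freight, insurance.
FOB price = 454677.87 − 3878.77 − 567.63 = 450231.47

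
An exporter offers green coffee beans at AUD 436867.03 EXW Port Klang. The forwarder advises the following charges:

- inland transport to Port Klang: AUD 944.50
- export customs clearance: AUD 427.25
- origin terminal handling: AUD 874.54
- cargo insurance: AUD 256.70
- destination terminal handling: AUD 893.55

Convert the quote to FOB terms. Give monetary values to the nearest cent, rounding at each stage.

FOB price: AUD 439113.32

Not relevant to the conversion: destination terminal, insurance — on the buyer under both terms; not part of either seller's price.
From EXW to FOB, the seller additionally bears: inland to port, export clearance, origin terminal.
FOB price = 436867.03 + 944.50 + 427.25 + 874.54 = 439113.32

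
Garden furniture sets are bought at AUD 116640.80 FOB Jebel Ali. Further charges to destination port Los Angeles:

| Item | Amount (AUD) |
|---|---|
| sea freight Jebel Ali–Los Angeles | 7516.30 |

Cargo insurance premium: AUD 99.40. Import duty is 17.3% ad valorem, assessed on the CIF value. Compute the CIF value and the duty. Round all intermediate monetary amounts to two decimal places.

CIF value: AUD 124256.50; import duty: AUD 21496.37

CIF = FOB price + freight + insurance
CIF = 116640.80 + 7516.30 + 99.40 = 124256.50
Import duty = 124256.50 × 17.3% = 21496.37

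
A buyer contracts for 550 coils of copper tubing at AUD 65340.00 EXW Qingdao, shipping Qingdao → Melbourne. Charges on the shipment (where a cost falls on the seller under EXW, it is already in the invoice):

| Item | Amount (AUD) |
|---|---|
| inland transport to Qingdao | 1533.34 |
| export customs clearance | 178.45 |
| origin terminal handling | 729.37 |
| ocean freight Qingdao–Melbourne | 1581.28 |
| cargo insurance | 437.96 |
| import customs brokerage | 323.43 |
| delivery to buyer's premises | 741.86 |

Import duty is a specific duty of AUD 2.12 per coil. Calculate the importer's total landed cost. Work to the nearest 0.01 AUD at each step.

EXW: the seller makes goods available at their premises; the buyer bears all onward costs.
CIF value = EXW price + inland to port + export clearance + origin terminal + freight + insurance = 65340.00 + 1533.34 + 178.45 + 729.37 + 1581.28 + 437.96 = 69800.40
Import duty = 550 × 2.12 = 1166.00
Buyer bears: inland to port 1533.34 + export clearance 178.45 + origin terminal 729.37 + freight 1581.28 + insurance 437.96 + brokerage 323.43 + delivery 741.86 + duty 1166.00 = 6691.69
Landed cost = invoice 65340.00 + 6691.69 = 72031.69

Total landed cost: AUD 72031.69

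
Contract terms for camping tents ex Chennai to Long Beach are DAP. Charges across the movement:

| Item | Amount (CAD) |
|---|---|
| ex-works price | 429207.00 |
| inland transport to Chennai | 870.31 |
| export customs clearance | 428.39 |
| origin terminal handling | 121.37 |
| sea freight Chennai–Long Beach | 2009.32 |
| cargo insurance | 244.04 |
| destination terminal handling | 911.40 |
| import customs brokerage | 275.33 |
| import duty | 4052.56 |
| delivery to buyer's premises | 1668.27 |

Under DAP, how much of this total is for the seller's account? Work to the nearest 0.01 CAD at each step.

DAP: the seller bears all costs to the named destination except import duty and clearance.
Seller's account: goods 429207.00 + inland to port 870.31 + export clearance 428.39 + origin terminal 121.37 + freight 2009.32 + insurance 244.04 + destination terminal 911.40 + delivery 1668.27 = 435460.10
Buyer's account: brokerage 275.33 + duty 4052.56 = 4327.89

Seller's account: CAD 435460.10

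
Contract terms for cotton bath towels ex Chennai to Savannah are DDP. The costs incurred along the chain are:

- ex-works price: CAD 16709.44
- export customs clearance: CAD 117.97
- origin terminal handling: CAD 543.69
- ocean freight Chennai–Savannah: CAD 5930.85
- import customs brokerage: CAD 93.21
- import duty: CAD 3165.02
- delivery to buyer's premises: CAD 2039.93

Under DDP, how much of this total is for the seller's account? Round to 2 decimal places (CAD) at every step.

DDP: the seller bears all costs including import duty.
Seller's account: goods 16709.44 + export clearance 117.97 + origin terminal 543.69 + freight 5930.85 + brokerage 93.21 + duty 3165.02 + delivery 2039.93 = 28600.11
Buyer's account: 0.00

Seller's account: CAD 28600.11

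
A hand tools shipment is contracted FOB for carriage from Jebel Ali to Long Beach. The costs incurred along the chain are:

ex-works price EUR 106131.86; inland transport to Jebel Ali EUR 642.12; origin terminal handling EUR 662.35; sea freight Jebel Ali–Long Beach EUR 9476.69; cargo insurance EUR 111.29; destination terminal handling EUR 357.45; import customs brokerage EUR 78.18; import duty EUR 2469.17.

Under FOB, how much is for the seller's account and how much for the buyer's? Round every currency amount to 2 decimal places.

FOB: the seller bears costs until goods are on board at the origin port; the buyer bears freight, insurance and all costs thereafter.
Seller's account: goods 106131.86 + inland to port 642.12 + origin terminal 662.35 = 107436.33
Buyer's account: freight 9476.69 + insurance 111.29 + destination terminal 357.45 + brokerage 78.18 + duty 2469.17 = 12492.78

Seller: EUR 107436.33; buyer: EUR 12492.78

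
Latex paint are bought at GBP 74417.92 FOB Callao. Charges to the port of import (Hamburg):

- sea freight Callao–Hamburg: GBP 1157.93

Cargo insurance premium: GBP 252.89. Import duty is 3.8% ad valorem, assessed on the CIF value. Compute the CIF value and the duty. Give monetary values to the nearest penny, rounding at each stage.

CIF value: GBP 75828.74; import duty: GBP 2881.49

CIF = FOB price + freight + insurance
CIF = 74417.92 + 1157.93 + 252.89 = 75828.74
Import duty = 75828.74 × 3.8% = 2881.49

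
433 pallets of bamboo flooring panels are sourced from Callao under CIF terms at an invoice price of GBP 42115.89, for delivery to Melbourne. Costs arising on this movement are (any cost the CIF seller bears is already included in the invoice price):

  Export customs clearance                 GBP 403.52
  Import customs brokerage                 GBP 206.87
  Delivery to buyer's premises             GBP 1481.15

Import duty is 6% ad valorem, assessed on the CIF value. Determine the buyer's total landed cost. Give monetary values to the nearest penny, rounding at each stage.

Total landed cost: GBP 46330.86

CIF: the seller pays costs through ocean freight and marine insurance to the destination port.
Already in the invoice (seller's account under CIF): export clearance — exclude.
The CIF price already equals the CIF value: 42115.89
Import duty = 42115.89 × 6% = 2526.95
Buyer bears: brokerage 206.87 + delivery 1481.15 + duty 2526.95 = 4214.97
Landed cost = invoice 42115.89 + 4214.97 = 46330.86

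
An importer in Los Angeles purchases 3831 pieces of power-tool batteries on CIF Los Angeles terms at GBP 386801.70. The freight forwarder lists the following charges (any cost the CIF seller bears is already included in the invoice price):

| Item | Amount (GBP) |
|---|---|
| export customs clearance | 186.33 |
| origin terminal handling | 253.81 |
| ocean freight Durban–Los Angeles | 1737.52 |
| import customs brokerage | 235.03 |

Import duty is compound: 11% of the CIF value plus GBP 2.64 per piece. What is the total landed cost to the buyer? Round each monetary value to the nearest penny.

Total landed cost: GBP 439698.76

CIF: the seller pays costs through ocean freight and marine insurance to the destination port.
Already in the invoice (seller's account under CIF): export clearance, origin terminal, freight — exclude.
The CIF price already equals the CIF value: 386801.70
Ad valorem component: 386801.70 × 11% = 42548.19
Specific component: 3831 × 2.64 = 10113.84
Import duty = 42548.19 + 10113.84 = 52662.03
Buyer bears: brokerage 235.03 + duty 52662.03 = 52897.06
Landed cost = invoice 386801.70 + 52897.06 = 439698.76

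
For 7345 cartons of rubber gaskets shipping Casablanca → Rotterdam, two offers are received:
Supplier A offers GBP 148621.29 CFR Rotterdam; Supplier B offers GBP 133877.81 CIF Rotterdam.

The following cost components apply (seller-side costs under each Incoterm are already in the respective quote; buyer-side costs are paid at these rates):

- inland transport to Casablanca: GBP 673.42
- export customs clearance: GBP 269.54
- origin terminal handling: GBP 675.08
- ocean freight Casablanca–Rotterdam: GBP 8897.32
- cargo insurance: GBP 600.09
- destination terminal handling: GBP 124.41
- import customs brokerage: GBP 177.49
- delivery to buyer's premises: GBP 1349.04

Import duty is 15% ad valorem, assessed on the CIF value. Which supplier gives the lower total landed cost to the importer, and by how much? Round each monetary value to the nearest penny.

Supplier A (CFR):
CIF value = CFR price + insurance = 148621.29 + 600.09 = 149221.38
Import duty = 149221.38 × 15% = 22383.21
Buyer bears (A): 600.09 + 124.41 + 177.49 + 1349.04 = 2251.03
Landed cost (A) = invoice 148621.29 + 2251.03 + duty 22383.21 = 173255.53
Supplier B (CIF):
The CIF price already equals the CIF value: 133877.81
Import duty = 133877.81 × 15% = 20081.67
Buyer bears (B): 124.41 + 177.49 + 1349.04 = 1650.94
Landed cost (B) = invoice 133877.81 + 1650.94 + duty 20081.67 = 155610.42
Difference = |173255.53 − 155610.42| = 17645.11

Supplier B is cheaper by GBP 17645.11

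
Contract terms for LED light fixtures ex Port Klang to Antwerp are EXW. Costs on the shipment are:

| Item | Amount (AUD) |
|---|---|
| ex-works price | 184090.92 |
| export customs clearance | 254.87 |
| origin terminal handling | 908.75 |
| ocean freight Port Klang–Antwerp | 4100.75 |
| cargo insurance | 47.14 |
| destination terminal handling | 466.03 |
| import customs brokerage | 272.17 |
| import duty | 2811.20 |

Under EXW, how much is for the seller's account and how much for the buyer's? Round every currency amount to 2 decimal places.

EXW: the seller makes goods available at their premises; the buyer bears all onward costs.
Seller's account: goods 184090.92 = 184090.92
Buyer's account: export clearance 254.87 + origin terminal 908.75 + freight 4100.75 + insurance 47.14 + destination terminal 466.03 + brokerage 272.17 + duty 2811.20 = 8860.91

Seller: AUD 184090.92; buyer: AUD 8860.91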